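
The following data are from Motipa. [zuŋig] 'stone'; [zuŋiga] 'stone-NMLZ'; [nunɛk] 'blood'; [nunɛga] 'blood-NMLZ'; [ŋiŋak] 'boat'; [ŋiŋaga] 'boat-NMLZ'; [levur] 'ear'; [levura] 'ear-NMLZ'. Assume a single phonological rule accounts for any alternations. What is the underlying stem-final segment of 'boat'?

The stem for 'boat' ends in [k] in [ŋiŋak] but [g] in [ŋiŋaga].
If /g/ were underlying and a rule turned it into [k] in isolation, 'stone' would also alternate; but it has [g] in both [zuŋig] and [zuŋiga].
The alternation reflects intervocalic voicing: voiceless stops become voiced between vowels. /k/ is underlying.

/k/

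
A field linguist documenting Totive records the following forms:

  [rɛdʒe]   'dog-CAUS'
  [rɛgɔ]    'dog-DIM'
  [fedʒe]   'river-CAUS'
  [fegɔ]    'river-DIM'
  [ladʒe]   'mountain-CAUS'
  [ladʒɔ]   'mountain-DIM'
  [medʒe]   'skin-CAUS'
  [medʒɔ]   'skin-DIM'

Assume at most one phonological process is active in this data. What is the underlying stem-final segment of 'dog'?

The root 'dog' surfaces as [rɛdʒe] and [rɛgɔ], with a stem-final [dʒ] ~ [g] alternation.
The stem 'skin' ([medʒe], [medʒɔ]) shows [dʒ] unchanged in both environments, so [dʒ] cannot be basic with [g] derived before the DIM suffix.
The alternation reflects palatalization before a front vowel: /g/ becomes palato-alveolar [dʒ] before a front vowel. /g/ is underlying.

/g/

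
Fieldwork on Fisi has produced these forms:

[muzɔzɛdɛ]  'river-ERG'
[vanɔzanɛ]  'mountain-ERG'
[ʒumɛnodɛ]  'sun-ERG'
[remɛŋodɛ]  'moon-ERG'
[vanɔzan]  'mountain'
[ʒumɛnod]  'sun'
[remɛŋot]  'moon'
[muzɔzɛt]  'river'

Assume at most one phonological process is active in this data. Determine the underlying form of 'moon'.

In [remɛŋot] and [remɛŋodɛ] the final segment of 'moon' alternates: [t] ~ [d].
The stem 'sun' ([ʒumɛnod], [ʒumɛnodɛ]) shows [d] unchanged in both environments, so [d] cannot be basic with [t] derived in isolation.
The alternation reflects intervocalic voicing: voiceless stops become voiced between vowels. /t/ is underlying.

/remɛŋot/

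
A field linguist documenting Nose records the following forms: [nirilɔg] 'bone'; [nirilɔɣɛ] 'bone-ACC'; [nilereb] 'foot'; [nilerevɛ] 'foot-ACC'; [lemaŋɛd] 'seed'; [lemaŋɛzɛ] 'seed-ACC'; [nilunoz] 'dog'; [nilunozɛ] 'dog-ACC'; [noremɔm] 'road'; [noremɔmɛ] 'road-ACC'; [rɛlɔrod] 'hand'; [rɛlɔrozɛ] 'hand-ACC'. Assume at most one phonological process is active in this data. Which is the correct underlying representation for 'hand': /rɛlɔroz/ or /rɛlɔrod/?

/rɛlɔrod/

The root 'hand' surfaces as [rɛlɔrod] and [rɛlɔrozɛ], with a stem-final [d] ~ [z] alternation.
The stem 'dog' ([nilunoz], [nilunozɛ]) shows [z] unchanged in both environments, so [z] cannot be basic with [d] derived in isolation.
The underlying segment must be /d/; voiced stops become fricatives between vowels, yielding [z] there.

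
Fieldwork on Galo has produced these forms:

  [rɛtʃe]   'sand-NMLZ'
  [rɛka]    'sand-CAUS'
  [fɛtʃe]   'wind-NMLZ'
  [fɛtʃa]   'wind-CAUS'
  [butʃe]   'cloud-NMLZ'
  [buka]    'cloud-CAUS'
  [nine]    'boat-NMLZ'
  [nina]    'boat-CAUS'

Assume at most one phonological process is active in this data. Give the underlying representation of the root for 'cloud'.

/buk/

The root 'cloud' surfaces as [butʃe] and [buka], with a stem-final [tʃ] ~ [k] alternation.
But 'wind' keeps [tʃ] in both environments ([fɛtʃe], [fɛtʃa]), so there is no rule changing /tʃ/ to [k] before the CAUS suffix.
The underlying segment must be /k/; /k/ becomes palato-alveolar [tʃ] before a front vowel, yielding [tʃ] there.
Hence 'cloud' is /buk/ underlyingly.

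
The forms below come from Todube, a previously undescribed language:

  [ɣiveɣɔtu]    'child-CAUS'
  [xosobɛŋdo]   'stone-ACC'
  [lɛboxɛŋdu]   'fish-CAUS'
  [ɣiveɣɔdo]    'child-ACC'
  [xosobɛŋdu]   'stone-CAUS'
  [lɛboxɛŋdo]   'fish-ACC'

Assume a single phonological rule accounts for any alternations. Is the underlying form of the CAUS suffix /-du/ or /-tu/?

/-tu/

The CAUS morpheme has two allomorphs, [-du] and [-tu].
The ACC suffix, which begins with [d], is invariant after every stem; so [d] is not altered by any rule here.
The CAUS suffix is therefore /-tu/ underlyingly, with post-nasal voicing: voiceless stops become voiced after a nasal.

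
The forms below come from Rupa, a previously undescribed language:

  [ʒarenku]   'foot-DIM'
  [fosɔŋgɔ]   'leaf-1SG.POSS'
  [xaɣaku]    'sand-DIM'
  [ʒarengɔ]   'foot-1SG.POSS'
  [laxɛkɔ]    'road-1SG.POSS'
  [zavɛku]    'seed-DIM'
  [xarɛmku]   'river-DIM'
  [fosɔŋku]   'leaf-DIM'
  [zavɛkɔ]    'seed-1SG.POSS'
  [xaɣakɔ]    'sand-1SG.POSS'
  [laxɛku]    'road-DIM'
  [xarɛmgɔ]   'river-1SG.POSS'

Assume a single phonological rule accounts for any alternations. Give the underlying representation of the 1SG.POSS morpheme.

/-gɔ/

The 1SG.POSS suffix surfaces as [-gɔ] and [-kɔ], depending on the final segment of the stem.
The DIM suffix, which begins with [k], is invariant after every stem; so [k] is not altered by any rule here.
So the underlying form is /-gɔ/, and voiced stops become voiceless after a vowel.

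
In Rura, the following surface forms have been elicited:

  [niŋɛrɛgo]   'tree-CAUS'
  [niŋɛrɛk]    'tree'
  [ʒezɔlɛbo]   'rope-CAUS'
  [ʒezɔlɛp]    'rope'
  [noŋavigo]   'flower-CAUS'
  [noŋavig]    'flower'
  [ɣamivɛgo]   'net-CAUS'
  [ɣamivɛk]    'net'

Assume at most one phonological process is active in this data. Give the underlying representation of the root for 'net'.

/ɣamivɛk/

'net' shows [g] ~ [k] at the end of the stem ([ɣamivɛgo] vs [ɣamivɛk]).
Compare 'flower', with invariant [g] in [noŋavigo] and [noŋavig]: an analysis with underlying /g/ and a rule producing [k] in isolation would wrongly predict alternation here too.
The underlying segment must be /k/; voiceless stops become voiced between vowels, yielding [g] there.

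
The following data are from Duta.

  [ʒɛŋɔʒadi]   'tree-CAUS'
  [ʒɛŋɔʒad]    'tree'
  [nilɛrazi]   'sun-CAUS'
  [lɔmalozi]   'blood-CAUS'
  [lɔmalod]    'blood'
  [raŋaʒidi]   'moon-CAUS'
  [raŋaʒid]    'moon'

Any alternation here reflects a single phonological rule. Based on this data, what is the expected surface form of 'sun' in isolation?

In [lɔmalozi] and [lɔmalod] the final segment of 'blood' alternates: [z] ~ [d].
If /d/ were underlying and a rule turned it into [z] before the CAUS suffix, 'tree' would also alternate; but it has [d] in both [ʒɛŋɔʒadi] and [ʒɛŋɔʒad].
The underlying segment must be /z/; voiced fricatives become stops word-finally, yielding [d] there.
From [nilɛrazi] the stem 'sun' is /nilɛraz/; word-finally this yields [nilɛrad].

[nilɛrad]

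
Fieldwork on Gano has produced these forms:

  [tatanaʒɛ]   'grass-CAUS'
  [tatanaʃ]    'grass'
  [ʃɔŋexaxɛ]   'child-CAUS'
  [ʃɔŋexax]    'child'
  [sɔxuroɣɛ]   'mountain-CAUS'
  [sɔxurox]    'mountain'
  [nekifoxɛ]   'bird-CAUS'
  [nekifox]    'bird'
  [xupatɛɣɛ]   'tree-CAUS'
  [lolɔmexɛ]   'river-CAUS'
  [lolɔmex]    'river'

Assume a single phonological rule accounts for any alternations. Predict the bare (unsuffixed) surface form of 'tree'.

In [sɔxuroɣɛ] and [sɔxurox] the final segment of 'mountain' alternates: [ɣ] ~ [x].
The stem 'child' ([ʃɔŋexaxɛ], [ʃɔŋexax]) shows [x] unchanged in both environments, so [x] cannot be basic with [ɣ] derived before the CAUS suffix.
So /ɣ/ is underlying, and a rule of word-final obstruent devoicing — voiced obstruents become voiceless word-finally — gives [x].
The one attested form of 'tree', [xupatɛɣɛ], shows underlying /xupatɛɣ/. Applying the same rule word-finally gives [xupatɛx].

[xupatɛx]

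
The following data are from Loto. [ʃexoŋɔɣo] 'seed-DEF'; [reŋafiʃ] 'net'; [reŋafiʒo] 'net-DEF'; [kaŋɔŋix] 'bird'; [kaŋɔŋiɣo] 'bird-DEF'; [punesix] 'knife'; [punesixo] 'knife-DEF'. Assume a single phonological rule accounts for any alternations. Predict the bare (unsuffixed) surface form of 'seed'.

[ʃexoŋɔx]

The stem for 'bird' ends in [x] in [kaŋɔŋix] but [ɣ] in [kaŋɔŋiɣo].
The stem 'knife' ([punesix], [punesixo]) shows [x] unchanged in both environments, so [x] cannot be basic with [ɣ] derived before the DEF suffix.
The underlying segment must be /ɣ/; voiced obstruents become voiceless word-finally, yielding [x] there.
The one attested form of 'seed', [ʃexoŋɔɣo], shows underlying /ʃexoŋɔɣ/. Applying the same rule word-finally gives [ʃexoŋɔx].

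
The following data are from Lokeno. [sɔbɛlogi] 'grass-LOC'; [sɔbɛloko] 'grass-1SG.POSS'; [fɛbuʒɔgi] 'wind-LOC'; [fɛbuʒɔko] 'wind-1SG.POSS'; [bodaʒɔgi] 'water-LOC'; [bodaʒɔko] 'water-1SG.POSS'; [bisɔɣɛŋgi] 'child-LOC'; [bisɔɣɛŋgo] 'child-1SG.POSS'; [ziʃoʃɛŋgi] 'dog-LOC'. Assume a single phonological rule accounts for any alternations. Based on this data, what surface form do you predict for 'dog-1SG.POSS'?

The 1SG.POSS suffix surfaces as [-go] and [-ko], depending on the final segment of the stem.
By contrast the LOC suffix keeps its initial [g] throughout — that segment must be underlying.
So the underlying form is /-ko/, and voiceless stops become voiced after a nasal.
After 'dog', which ends in a nasal, the suffix surfaces as [-go], giving [ziʃoʃɛŋgo].

[ziʃoʃɛŋgo]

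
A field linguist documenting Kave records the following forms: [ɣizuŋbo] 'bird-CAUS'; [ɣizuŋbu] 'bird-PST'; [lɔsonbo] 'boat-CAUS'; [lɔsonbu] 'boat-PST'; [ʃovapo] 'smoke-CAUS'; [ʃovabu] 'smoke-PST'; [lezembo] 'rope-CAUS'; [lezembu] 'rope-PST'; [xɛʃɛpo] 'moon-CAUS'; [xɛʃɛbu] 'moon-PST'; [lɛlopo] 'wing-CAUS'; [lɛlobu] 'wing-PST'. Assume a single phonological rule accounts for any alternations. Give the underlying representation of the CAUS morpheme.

/-po/

The CAUS suffix surfaces as [-bo] and [-po], depending on the final segment of the stem.
By contrast the PST suffix keeps its initial [b] throughout — that segment must be underlying.
So the underlying form is /-po/, and voiceless stops become voiced after a nasal.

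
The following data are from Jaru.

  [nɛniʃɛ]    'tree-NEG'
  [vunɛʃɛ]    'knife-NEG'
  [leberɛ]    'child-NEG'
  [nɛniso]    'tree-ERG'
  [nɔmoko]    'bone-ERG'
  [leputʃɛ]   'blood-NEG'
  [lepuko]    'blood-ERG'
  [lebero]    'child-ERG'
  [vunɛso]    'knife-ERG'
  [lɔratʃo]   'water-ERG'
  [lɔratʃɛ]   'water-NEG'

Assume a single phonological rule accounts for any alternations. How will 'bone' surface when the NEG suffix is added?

The root 'blood' surfaces as [leputʃɛ] and [lepuko], with a stem-final [tʃ] ~ [k] alternation.
If /tʃ/ were underlying and a rule turned it into [k] before the ERG suffix, 'water' would also alternate; but it has [tʃ] in both [lɔratʃɛ] and [lɔratʃo].
The alternation reflects palatalization before a front vowel: /k/ and /s/ become palato-alveolar [tʃ] and [ʃ] before a front vowel. /k/ is underlying.
From [nɔmoko] the stem 'bone' is /nɔmok/; before a front vowel this yields [nɔmotʃɛ].

[nɔmotʃɛ]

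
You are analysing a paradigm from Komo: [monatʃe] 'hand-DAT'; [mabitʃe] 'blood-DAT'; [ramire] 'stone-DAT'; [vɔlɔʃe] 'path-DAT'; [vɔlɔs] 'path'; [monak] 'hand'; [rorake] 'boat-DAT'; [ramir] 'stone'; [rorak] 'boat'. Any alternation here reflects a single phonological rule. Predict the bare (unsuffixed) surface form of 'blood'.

[mabik]

The root 'hand' surfaces as [monatʃe] and [monak], with a stem-final [tʃ] ~ [k] alternation.
But 'boat' keeps [k] in both environments ([rorake], [rorak]), so there is no rule changing /k/ to [tʃ] before the DAT suffix.
The alternation reflects depalatalization: palato-alveolar /tʃ/ and /ʃ/ become [k] and [s] when no front vowel follows. /tʃ/ is underlying.
From [mabitʃe] the stem 'blood' is /mabitʃ/; when no front vowel follows this yields [mabik].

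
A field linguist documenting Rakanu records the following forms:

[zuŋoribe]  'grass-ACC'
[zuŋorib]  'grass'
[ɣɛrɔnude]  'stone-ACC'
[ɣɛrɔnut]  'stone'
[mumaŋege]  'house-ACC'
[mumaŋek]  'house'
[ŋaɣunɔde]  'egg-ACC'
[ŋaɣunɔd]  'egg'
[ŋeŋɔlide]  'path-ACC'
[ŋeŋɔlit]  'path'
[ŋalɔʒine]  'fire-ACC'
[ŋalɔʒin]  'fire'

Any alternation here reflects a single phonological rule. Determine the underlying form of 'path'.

/ŋeŋɔlit/

The root 'path' surfaces as [ŋeŋɔlide] and [ŋeŋɔlit], with a stem-final [d] ~ [t] alternation.
The stem 'egg' ([ŋaɣunɔde], [ŋaɣunɔd]) shows [d] unchanged in both environments, so [d] cannot be basic with [t] derived in isolation.
The alternation reflects intervocalic voicing: voiceless stops become voiced between vowels. /t/ is underlying.
So 'path' = /ŋeŋɔlit/.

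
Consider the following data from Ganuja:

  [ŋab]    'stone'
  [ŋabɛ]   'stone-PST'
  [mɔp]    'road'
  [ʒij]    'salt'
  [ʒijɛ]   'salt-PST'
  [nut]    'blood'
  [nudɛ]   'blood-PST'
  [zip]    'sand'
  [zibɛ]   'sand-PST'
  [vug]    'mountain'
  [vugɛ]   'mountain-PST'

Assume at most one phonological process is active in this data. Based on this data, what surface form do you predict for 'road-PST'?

[mɔbɛ]

The stem for 'sand' ends in [p] in [zip] but [b] in [zibɛ].
Compare 'stone', with invariant [b] in [ŋab] and [ŋabɛ]: an analysis with underlying /b/ and a rule producing [p] in isolation would wrongly predict alternation here too.
The underlying segment must be /p/; voiceless stops become voiced between vowels, yielding [b] there.
From [mɔp] the stem 'road' is /mɔp/; between vowels this yields [mɔbɛ].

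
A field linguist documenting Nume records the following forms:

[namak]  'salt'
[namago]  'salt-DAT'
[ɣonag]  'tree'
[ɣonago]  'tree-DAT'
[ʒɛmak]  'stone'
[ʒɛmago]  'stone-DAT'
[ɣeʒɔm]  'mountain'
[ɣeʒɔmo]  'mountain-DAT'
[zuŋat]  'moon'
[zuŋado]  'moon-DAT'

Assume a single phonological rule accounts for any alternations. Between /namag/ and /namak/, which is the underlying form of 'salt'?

/namak/

'salt' shows [k] ~ [g] at the end of the stem ([namak] vs [namago]).
If /g/ were underlying and a rule turned it into [k] in isolation, 'tree' would also alternate; but it has [g] in both [ɣonag] and [ɣonago].
Therefore /k/ is basic and [g] is derived by intervocalic voicing (voiceless stops become voiced between vowels).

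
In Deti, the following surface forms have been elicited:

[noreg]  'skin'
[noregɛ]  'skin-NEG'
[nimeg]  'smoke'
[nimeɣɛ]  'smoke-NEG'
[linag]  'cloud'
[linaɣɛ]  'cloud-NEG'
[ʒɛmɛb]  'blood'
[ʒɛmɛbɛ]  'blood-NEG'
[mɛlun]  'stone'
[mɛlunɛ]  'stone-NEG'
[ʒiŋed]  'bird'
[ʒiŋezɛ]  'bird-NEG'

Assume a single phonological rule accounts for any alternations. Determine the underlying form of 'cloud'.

'cloud' shows [g] ~ [ɣ] at the end of the stem ([linag] vs [linaɣɛ]).
Compare 'skin', with invariant [g] in [noreg] and [noregɛ]: an analysis with underlying /g/ and a rule producing [ɣ] before the NEG suffix would wrongly predict alternation here too.
So /ɣ/ is underlying, and a rule of word-final hardening — voiced fricatives become stops word-finally — gives [g].
Hence 'cloud' is /linaɣ/ underlyingly.

/linaɣ/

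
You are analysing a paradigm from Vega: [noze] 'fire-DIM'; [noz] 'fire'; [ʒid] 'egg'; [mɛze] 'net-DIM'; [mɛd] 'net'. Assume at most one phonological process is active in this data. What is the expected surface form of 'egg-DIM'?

The stem for 'net' ends in [z] in [mɛze] but [d] in [mɛd].
The stem 'fire' ([noze], [noz]) shows [z] unchanged in both environments, so [z] cannot be basic with [d] derived in isolation.
Therefore /d/ is basic and [z] is derived by intervocalic spirantization (voiced stops become fricatives between vowels).
From [ʒid] the stem 'egg' is /ʒid/; between vowels this yields [ʒize].

[ʒize]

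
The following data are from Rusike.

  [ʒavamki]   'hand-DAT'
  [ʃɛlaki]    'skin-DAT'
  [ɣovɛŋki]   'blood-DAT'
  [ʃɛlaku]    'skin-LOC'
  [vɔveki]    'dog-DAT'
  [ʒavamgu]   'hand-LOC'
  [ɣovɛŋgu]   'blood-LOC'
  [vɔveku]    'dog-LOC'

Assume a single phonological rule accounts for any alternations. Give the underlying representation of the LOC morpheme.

The LOC suffix surfaces as [-gu] and [-ku], depending on the final segment of the stem.
The DAT suffix, which begins with [k], is invariant after every stem; so [k] is not altered by any rule here.
So the underlying form is /-gu/, and voiced stops become voiceless after a vowel.

/-gu/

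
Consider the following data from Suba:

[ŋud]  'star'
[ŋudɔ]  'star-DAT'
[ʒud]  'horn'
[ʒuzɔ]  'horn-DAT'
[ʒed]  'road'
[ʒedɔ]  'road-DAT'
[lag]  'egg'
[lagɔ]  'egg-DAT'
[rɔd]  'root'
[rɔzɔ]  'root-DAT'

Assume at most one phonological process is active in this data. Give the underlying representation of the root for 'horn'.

/ʒuz/

In [ʒud] and [ʒuzɔ] the final segment of 'horn' alternates: [d] ~ [z].
Compare 'star', with invariant [d] in [ŋud] and [ŋudɔ]: an analysis with underlying /d/ and a rule producing [z] before the DAT suffix would wrongly predict alternation here too.
Therefore /z/ is basic and [d] is derived by word-final hardening (voiced fricatives become stops word-finally).
Hence 'horn' is /ʒuz/ underlyingly.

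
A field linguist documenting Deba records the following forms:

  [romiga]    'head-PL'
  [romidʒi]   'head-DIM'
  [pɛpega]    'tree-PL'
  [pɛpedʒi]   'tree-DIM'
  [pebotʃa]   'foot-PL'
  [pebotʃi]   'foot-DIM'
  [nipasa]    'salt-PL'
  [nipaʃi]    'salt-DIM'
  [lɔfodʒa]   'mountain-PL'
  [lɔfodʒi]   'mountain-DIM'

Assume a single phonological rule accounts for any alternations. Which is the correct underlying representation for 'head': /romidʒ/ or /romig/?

/romig/

In [romiga] and [romidʒi] the final segment of 'head' alternates: [g] ~ [dʒ].
The stem 'mountain' ([lɔfodʒa], [lɔfodʒi]) shows [dʒ] unchanged in both environments, so [dʒ] cannot be basic with [g] derived before the PL suffix.
Therefore /g/ is basic and [dʒ] is derived by palatalization before a front vowel (/g/ and /s/ become palato-alveolar [dʒ] and [ʃ] before a front vowel).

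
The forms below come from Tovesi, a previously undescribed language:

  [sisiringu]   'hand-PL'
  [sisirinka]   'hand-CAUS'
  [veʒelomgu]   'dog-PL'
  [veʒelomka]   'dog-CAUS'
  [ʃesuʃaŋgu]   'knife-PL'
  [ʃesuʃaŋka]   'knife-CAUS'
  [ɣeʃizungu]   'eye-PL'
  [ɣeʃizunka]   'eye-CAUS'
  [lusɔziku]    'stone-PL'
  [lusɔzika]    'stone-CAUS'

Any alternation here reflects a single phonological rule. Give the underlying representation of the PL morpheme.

The PL suffix surfaces as [-gu] and [-ku], depending on the final segment of the stem.
The CAUS suffix, which begins with [k], is invariant after every stem; so [k] is not altered by any rule here.
So the underlying form is /-gu/, and voiced stops become voiceless after a vowel.

/-gu/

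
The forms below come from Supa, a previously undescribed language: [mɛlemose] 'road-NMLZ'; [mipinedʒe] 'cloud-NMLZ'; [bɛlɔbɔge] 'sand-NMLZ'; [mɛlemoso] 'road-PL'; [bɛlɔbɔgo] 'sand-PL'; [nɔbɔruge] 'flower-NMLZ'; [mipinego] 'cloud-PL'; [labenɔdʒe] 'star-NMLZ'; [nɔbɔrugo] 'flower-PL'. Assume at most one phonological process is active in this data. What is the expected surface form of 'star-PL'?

[labenɔgo]

In [mipinego] and [mipinedʒe] the final segment of 'cloud' alternates: [g] ~ [dʒ].
Compare 'flower', with invariant [g] in [nɔbɔrugo] and [nɔbɔruge]: an analysis with underlying /g/ and a rule producing [dʒ] before the NMLZ suffix would wrongly predict alternation here too.
So /dʒ/ is underlying, and a rule of depalatalization — palato-alveolar /dʒ/ becomes [g] when no front vowel follows — gives [g].
From [labenɔdʒe] the stem 'star' is /labenɔdʒ/; when no front vowel follows this yields [labenɔgo].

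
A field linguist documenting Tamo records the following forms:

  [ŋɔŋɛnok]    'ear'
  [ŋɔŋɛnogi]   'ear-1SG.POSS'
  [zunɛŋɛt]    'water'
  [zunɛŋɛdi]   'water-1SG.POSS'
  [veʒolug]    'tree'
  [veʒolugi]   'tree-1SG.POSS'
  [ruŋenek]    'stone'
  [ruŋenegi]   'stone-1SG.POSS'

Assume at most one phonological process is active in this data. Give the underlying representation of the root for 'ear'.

The stem for 'ear' ends in [k] in [ŋɔŋɛnok] but [g] in [ŋɔŋɛnogi].
Compare 'tree', with invariant [g] in [veʒolug] and [veʒolugi]: an analysis with underlying /g/ and a rule producing [k] in isolation would wrongly predict alternation here too.
So /k/ is underlying, and a rule of intervocalic voicing — voiceless stops become voiced between vowels — gives [g].

/ŋɔŋɛnok/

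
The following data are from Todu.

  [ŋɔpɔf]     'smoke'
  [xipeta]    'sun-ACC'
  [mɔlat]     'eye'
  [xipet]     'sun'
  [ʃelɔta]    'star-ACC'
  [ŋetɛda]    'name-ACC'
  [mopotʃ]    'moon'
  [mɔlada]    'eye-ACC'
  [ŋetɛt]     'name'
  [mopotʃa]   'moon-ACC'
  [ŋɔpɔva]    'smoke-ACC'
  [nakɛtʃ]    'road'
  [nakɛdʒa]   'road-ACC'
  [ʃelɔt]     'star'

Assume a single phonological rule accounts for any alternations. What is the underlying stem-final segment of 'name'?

The stem for 'name' ends in [d] in [ŋetɛda] but [t] in [ŋetɛt].
If /t/ were underlying and a rule turned it into [d] before the ACC suffix, 'star' would also alternate; but it has [t] in both [ʃelɔta] and [ʃelɔt].
The underlying segment must be /d/; voiced obstruents become voiceless word-finally, yielding [t] there.

/d/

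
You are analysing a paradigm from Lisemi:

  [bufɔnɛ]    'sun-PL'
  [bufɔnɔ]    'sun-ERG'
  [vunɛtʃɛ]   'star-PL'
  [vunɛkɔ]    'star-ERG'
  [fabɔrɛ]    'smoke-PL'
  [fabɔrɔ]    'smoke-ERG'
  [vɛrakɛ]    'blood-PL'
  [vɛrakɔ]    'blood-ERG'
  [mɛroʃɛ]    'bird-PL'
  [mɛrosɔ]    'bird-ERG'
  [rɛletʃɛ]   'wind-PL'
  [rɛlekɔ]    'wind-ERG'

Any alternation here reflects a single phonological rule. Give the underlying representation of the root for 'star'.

In [vunɛtʃɛ] and [vunɛkɔ] the final segment of 'star' alternates: [tʃ] ~ [k].
Compare 'blood', with invariant [k] in [vɛrakɛ] and [vɛrakɔ]: an analysis with underlying /k/ and a rule producing [tʃ] before the PL suffix would wrongly predict alternation here too.
Therefore /tʃ/ is basic and [k] is derived by depalatalization (palato-alveolar /tʃ/ and /ʃ/ become [k] and [s] when no front vowel follows).

/vunɛtʃ/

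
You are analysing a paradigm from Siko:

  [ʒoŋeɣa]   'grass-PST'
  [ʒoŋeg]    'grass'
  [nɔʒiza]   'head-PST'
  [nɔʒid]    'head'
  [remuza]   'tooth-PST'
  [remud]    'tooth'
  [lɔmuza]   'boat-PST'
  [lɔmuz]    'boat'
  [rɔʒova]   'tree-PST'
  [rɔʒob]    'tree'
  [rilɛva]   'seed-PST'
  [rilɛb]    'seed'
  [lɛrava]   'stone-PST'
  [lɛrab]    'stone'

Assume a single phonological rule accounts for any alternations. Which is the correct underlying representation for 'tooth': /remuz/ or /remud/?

/remud/

In [remuza] and [remud] the final segment of 'tooth' alternates: [z] ~ [d].
The stem 'boat' ([lɔmuza], [lɔmuz]) shows [z] unchanged in both environments, so [z] cannot be basic with [d] derived in isolation.
Therefore /d/ is basic and [z] is derived by intervocalic spirantization (voiced stops become fricatives between vowels).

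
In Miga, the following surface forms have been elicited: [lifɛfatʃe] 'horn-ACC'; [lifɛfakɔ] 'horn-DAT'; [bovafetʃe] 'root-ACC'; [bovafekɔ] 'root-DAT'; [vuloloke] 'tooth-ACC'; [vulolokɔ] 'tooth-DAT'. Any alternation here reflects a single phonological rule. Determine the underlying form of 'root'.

/bovafetʃ/

In [bovafetʃe] and [bovafekɔ] the final segment of 'root' alternates: [tʃ] ~ [k].
If /k/ were underlying and a rule turned it into [tʃ] before the ACC suffix, 'tooth' would also alternate; but it has [k] in both [vuloloke] and [vulolokɔ].
The alternation reflects depalatalization: palato-alveolar /tʃ/ becomes [k] when no front vowel follows. /tʃ/ is underlying.
So 'root' = /bovafetʃ/.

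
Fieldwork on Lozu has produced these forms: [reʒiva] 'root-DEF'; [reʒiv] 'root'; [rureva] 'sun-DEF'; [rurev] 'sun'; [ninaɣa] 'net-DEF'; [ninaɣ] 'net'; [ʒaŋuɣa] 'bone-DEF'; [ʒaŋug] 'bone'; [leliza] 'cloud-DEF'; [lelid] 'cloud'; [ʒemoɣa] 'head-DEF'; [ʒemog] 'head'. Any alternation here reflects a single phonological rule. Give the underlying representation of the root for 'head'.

The root 'head' surfaces as [ʒemoɣa] and [ʒemog], with a stem-final [ɣ] ~ [g] alternation.
If /ɣ/ were underlying and a rule turned it into [g] in isolation, 'net' would also alternate; but it has [ɣ] in both [ninaɣa] and [ninaɣ].
The underlying segment must be /g/; voiced stops become fricatives between vowels, yielding [ɣ] there.
Hence 'head' is /ʒemog/ underlyingly.

/ʒemog/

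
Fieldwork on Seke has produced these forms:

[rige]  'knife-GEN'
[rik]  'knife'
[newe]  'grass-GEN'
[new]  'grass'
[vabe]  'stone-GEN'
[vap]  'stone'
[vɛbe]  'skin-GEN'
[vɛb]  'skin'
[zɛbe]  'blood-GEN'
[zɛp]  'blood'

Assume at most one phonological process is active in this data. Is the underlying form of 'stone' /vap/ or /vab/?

The root 'stone' surfaces as [vabe] and [vap], with a stem-final [b] ~ [p] alternation.
The stem 'skin' ([vɛbe], [vɛb]) shows [b] unchanged in both environments, so [b] cannot be basic with [p] derived in isolation.
Therefore /p/ is basic and [b] is derived by intervocalic voicing (voiceless stops become voiced between vowels).

/vap/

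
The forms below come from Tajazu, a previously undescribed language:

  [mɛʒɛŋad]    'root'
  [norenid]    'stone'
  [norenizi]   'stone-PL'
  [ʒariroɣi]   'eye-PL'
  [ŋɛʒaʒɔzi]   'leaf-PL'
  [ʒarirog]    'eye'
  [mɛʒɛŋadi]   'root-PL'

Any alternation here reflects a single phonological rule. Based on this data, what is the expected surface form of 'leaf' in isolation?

The stem for 'stone' ends in [z] in [norenizi] but [d] in [norenid].
Compare 'root', with invariant [d] in [mɛʒɛŋadi] and [mɛʒɛŋad]: an analysis with underlying /d/ and a rule producing [z] before the PL suffix would wrongly predict alternation here too.
The underlying segment must be /z/; voiced fricatives become stops word-finally, yielding [d] there.
The one attested form of 'leaf', [ŋɛʒaʒɔzi], shows underlying /ŋɛʒaʒɔz/. Applying the same rule word-finally gives [ŋɛʒaʒɔd].

[ŋɛʒaʒɔd]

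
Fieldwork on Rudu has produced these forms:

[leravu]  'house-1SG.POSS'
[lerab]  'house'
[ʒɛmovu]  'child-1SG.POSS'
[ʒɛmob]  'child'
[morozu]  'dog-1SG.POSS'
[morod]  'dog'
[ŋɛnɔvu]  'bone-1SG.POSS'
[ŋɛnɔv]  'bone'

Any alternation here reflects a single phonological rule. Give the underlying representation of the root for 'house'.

/lerab/

The root 'house' surfaces as [leravu] and [lerab], with a stem-final [v] ~ [b] alternation.
Compare 'bone', with invariant [v] in [ŋɛnɔvu] and [ŋɛnɔv]: an analysis with underlying /v/ and a rule producing [b] in isolation would wrongly predict alternation here too.
So /b/ is underlying, and a rule of intervocalic spirantization — voiced stops become fricatives between vowels — gives [v].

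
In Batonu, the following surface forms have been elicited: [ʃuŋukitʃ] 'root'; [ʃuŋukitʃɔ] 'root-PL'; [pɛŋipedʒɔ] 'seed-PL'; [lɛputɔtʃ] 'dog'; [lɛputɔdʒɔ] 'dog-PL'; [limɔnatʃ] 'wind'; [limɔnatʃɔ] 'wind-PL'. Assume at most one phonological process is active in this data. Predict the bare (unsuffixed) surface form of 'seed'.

'dog' shows [tʃ] ~ [dʒ] at the end of the stem ([lɛputɔtʃ] vs [lɛputɔdʒɔ]).
Compare 'root', with invariant [tʃ] in [ʃuŋukitʃ] and [ʃuŋukitʃɔ]: an analysis with underlying /tʃ/ and a rule producing [dʒ] before the PL suffix would wrongly predict alternation here too.
So /dʒ/ is underlying, and a rule of word-final obstruent devoicing — voiced obstruents become voiceless word-finally — gives [tʃ].
From [pɛŋipedʒɔ] the stem 'seed' is /pɛŋipedʒ/; word-finally this yields [pɛŋipetʃ].

[pɛŋipetʃ]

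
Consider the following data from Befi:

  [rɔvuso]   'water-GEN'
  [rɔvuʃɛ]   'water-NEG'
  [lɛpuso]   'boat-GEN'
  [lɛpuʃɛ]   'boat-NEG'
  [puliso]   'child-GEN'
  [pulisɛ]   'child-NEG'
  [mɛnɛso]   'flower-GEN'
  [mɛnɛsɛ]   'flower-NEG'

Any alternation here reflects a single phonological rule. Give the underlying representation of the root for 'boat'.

/lɛpuʃ/

The stem for 'boat' ends in [s] in [lɛpuso] but [ʃ] in [lɛpuʃɛ].
Compare 'child', with invariant [s] in [puliso] and [pulisɛ]: an analysis with underlying /s/ and a rule producing [ʃ] before the NEG suffix would wrongly predict alternation here too.
So /ʃ/ is underlying, and a rule of depalatalization — palato-alveolar /ʃ/ becomes [s] when no front vowel follows — gives [s].
Hence 'boat' is /lɛpuʃ/ underlyingly.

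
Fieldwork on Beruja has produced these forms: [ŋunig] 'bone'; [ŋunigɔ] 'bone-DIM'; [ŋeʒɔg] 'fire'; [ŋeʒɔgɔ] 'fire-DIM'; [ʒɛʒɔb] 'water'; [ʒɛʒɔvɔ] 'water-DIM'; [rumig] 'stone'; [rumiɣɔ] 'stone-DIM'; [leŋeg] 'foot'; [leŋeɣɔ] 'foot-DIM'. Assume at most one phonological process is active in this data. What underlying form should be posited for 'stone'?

/rumiɣ/

In [rumig] and [rumiɣɔ] the final segment of 'stone' alternates: [g] ~ [ɣ].
But 'bone' keeps [g] in both environments ([ŋunig], [ŋunigɔ]), so there is no rule changing /g/ to [ɣ] before the DIM suffix.
Therefore /ɣ/ is basic and [g] is derived by word-final hardening (voiced fricatives become stops word-finally).
So 'stone' = /rumiɣ/.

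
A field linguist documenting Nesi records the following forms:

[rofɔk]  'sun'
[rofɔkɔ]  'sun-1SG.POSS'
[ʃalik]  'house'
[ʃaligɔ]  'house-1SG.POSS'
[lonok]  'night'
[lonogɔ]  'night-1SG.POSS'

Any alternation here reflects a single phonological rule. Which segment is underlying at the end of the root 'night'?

The root 'night' surfaces as [lonok] and [lonogɔ], with a stem-final [k] ~ [g] alternation.
Compare 'sun', with invariant [k] in [rofɔk] and [rofɔkɔ]: an analysis with underlying /k/ and a rule producing [g] before the 1SG.POSS suffix would wrongly predict alternation here too.
The alternation reflects word-final obstruent devoicing: voiced obstruents become voiceless word-finally. /g/ is underlying.

/g/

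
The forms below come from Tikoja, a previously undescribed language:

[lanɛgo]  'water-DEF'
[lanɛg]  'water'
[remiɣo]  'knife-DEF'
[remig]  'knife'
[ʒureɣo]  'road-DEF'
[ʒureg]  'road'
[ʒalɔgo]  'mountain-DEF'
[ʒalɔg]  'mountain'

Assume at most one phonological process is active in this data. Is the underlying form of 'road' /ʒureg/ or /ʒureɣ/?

In [ʒureɣo] and [ʒureg] the final segment of 'road' alternates: [ɣ] ~ [g].
The stem 'water' ([lanɛgo], [lanɛg]) shows [g] unchanged in both environments, so [g] cannot be basic with [ɣ] derived before the DEF suffix.
The underlying segment must be /ɣ/; voiced fricatives become stops word-finally, yielding [g] there.

/ʒureɣ/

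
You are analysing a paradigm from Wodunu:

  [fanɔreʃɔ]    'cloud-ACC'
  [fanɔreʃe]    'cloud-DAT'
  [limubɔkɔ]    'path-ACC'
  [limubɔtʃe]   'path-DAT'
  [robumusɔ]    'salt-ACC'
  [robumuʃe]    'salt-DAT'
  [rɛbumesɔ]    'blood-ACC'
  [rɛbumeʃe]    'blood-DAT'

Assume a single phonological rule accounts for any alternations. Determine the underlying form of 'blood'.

The stem for 'blood' ends in [s] in [rɛbumesɔ] but [ʃ] in [rɛbumeʃe].
If /ʃ/ were underlying and a rule turned it into [s] before the ACC suffix, 'cloud' would also alternate; but it has [ʃ] in both [fanɔreʃɔ] and [fanɔreʃe].
Therefore /s/ is basic and [ʃ] is derived by palatalization before a front vowel (/k/ and /s/ become palato-alveolar [tʃ] and [ʃ] before a front vowel).
So 'blood' = /rɛbumes/.

/rɛbumes/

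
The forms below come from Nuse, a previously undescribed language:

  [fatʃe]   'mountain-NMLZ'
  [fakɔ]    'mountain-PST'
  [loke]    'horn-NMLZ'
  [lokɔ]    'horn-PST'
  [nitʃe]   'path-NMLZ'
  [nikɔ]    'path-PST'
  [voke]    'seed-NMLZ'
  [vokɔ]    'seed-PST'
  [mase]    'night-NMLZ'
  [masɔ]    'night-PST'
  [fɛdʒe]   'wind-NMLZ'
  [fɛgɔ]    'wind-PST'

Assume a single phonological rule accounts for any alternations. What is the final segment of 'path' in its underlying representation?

/tʃ/

In [nitʃe] and [nikɔ] the final segment of 'path' alternates: [tʃ] ~ [k].
But 'horn' keeps [k] in both environments ([loke], [lokɔ]), so there is no rule changing /k/ to [tʃ] before the NMLZ suffix.
So /tʃ/ is underlying, and a rule of depalatalization — palato-alveolar /tʃ/ and /dʒ/ become [k] and [g] when no front vowel follows — gives [k].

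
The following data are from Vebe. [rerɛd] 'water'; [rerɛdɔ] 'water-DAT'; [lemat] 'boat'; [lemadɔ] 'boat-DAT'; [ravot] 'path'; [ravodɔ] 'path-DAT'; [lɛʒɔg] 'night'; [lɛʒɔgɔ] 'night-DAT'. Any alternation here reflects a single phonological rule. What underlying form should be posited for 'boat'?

In [lemat] and [lemadɔ] the final segment of 'boat' alternates: [t] ~ [d].
But 'water' keeps [d] in both environments ([rerɛd], [rerɛdɔ]), so there is no rule changing /d/ to [t] in isolation.
Therefore /t/ is basic and [d] is derived by intervocalic voicing (voiceless stops become voiced between vowels).

/lemat/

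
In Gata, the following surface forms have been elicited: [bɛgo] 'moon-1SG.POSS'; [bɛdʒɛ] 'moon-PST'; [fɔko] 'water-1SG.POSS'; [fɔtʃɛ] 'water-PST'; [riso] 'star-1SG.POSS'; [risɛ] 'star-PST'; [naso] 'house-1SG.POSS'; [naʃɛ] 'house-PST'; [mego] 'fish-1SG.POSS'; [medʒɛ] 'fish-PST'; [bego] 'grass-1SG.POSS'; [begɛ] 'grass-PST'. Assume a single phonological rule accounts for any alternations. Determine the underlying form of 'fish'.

The root 'fish' surfaces as [mego] and [medʒɛ], with a stem-final [g] ~ [dʒ] alternation.
But 'grass' keeps [g] in both environments ([bego], [begɛ]), so there is no rule changing /g/ to [dʒ] before the PST suffix.
The underlying segment must be /dʒ/; palato-alveolar /tʃ/, /dʒ/ and /ʃ/ become [k], [g] and [s] when no front vowel follows, yielding [g] there.

/medʒ/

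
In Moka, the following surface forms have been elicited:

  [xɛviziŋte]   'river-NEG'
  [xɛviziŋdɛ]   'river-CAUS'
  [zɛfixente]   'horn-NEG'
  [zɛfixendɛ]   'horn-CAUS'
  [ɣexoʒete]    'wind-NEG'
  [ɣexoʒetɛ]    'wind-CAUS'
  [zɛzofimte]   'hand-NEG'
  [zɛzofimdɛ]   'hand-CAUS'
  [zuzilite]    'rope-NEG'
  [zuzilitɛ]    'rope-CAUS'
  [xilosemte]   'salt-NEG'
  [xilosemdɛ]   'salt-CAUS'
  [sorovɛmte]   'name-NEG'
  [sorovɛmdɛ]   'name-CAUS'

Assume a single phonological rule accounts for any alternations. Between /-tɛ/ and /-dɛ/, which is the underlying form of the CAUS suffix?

The CAUS morpheme has two allomorphs, [-dɛ] and [-tɛ].
By contrast the NEG suffix keeps its initial [t] throughout — that segment must be underlying.
So the underlying form is /-dɛ/, and voiced stops become voiceless after a vowel.

/-dɛ/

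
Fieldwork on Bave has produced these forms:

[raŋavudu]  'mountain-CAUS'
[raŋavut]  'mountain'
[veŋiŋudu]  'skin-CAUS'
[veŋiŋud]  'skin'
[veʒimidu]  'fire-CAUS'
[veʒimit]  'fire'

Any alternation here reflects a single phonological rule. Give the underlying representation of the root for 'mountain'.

/raŋavut/

The root 'mountain' surfaces as [raŋavudu] and [raŋavut], with a stem-final [d] ~ [t] alternation.
The stem 'skin' ([veŋiŋudu], [veŋiŋud]) shows [d] unchanged in both environments, so [d] cannot be basic with [t] derived in isolation.
So /t/ is underlying, and a rule of intervocalic voicing — voiceless stops become voiced between vowels — gives [d].
So 'mountain' = /raŋavut/.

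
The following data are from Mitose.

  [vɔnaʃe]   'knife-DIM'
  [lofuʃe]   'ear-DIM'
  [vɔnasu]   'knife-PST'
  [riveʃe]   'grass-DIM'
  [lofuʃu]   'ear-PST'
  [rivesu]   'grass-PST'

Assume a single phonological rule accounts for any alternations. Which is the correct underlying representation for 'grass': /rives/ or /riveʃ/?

'grass' shows [ʃ] ~ [s] at the end of the stem ([riveʃe] vs [rivesu]).
The stem 'ear' ([lofuʃe], [lofuʃu]) shows [ʃ] unchanged in both environments, so [ʃ] cannot be basic with [s] derived before the PST suffix.
The alternation reflects palatalization before a front vowel: /s/ becomes palato-alveolar [ʃ] before a front vowel. /s/ is underlying.

/rives/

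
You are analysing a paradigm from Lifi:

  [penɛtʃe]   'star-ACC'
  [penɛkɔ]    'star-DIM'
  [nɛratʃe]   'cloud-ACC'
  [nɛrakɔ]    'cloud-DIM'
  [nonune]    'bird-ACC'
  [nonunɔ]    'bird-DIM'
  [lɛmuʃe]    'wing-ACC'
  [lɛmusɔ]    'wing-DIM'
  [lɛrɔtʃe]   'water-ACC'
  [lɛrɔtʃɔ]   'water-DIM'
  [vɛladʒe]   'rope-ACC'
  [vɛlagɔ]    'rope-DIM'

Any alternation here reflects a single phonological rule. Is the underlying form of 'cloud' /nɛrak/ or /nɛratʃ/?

/nɛrak/

'cloud' shows [tʃ] ~ [k] at the end of the stem ([nɛratʃe] vs [nɛrakɔ]).
If /tʃ/ were underlying and a rule turned it into [k] before the DIM suffix, 'water' would also alternate; but it has [tʃ] in both [lɛrɔtʃe] and [lɛrɔtʃɔ].
The alternation reflects palatalization before a front vowel: /k/, /g/ and /s/ become palato-alveolar [tʃ], [dʒ] and [ʃ] before a front vowel. /k/ is underlying.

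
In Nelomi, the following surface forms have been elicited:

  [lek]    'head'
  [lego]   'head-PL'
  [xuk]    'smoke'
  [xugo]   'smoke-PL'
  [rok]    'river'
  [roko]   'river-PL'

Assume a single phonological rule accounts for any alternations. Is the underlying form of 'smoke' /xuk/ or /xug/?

/xug/

The stem for 'smoke' ends in [k] in [xuk] but [g] in [xugo].
If /k/ were underlying and a rule turned it into [g] before the PL suffix, 'river' would also alternate; but it has [k] in both [rok] and [roko].
The underlying segment must be /g/; voiced obstruents become voiceless word-finally, yielding [k] there.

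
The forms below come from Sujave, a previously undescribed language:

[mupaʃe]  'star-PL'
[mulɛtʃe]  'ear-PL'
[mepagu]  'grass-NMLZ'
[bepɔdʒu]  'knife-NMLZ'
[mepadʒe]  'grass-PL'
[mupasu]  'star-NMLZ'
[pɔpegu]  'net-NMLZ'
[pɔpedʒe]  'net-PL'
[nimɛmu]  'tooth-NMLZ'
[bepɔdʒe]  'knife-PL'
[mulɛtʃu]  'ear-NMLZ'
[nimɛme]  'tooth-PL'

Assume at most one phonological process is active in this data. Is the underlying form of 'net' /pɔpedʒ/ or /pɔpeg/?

In [pɔpedʒe] and [pɔpegu] the final segment of 'net' alternates: [dʒ] ~ [g].
The stem 'knife' ([bepɔdʒe], [bepɔdʒu]) shows [dʒ] unchanged in both environments, so [dʒ] cannot be basic with [g] derived before the NMLZ suffix.
So /g/ is underlying, and a rule of palatalization before a front vowel — /g/ and /s/ become palato-alveolar [dʒ] and [ʃ] before a front vowel — gives [dʒ].

/pɔpeg/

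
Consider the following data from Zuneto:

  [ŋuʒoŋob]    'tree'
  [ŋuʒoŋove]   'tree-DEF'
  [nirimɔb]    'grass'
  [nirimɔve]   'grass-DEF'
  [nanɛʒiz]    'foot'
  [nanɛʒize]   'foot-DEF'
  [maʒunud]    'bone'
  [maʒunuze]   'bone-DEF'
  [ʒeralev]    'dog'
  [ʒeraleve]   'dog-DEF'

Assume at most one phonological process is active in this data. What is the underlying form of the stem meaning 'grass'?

In [nirimɔb] and [nirimɔve] the final segment of 'grass' alternates: [b] ~ [v].
But 'dog' keeps [v] in both environments ([ʒeralev], [ʒeraleve]), so there is no rule changing /v/ to [b] in isolation.
So /b/ is underlying, and a rule of intervocalic spirantization — voiced stops become fricatives between vowels — gives [v].

/nirimɔb/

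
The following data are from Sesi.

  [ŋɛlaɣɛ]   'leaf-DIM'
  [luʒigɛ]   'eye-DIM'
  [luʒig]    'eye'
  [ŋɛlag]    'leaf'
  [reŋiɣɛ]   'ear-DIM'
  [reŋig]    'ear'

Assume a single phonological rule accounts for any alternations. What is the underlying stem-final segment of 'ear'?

In [reŋiɣɛ] and [reŋig] the final segment of 'ear' alternates: [ɣ] ~ [g].
Compare 'eye', with invariant [g] in [luʒigɛ] and [luʒig]: an analysis with underlying /g/ and a rule producing [ɣ] before the DIM suffix would wrongly predict alternation here too.
The alternation reflects word-final hardening: voiced fricatives become stops word-finally. /ɣ/ is underlying.

/ɣ/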